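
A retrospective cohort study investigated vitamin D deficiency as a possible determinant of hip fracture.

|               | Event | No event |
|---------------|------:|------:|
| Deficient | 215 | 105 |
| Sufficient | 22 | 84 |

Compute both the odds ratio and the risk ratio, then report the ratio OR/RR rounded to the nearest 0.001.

2.415

Cells: a = 215, b = 105, c = 22, d = 84.
OR = (215·84)/(105·22) = 18060/2310 = 7.81818
Risk in exposed = 215/320 = 0.67188; risk in unexposed = 22/106 = 0.20755; RR = 3.23722
OR/RR = 7.81818 / 3.23722 = 2.41509
The outcome is not rare, so the OR lies further from 1 than the RR.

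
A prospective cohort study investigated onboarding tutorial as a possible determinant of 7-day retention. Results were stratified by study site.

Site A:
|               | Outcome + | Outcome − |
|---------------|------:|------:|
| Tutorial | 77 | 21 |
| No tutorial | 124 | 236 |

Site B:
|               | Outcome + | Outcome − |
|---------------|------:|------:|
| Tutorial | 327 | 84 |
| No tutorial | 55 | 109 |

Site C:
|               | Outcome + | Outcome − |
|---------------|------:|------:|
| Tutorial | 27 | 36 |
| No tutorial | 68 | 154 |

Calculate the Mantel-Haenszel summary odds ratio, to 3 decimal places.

5.211

OR_MH = Σ(aᵢdᵢ/nᵢ) / Σ(bᵢcᵢ/nᵢ), where nᵢ is the stratum total.
Stratum 1 (Site A): n = 458; a·d/n = 77·236/458 = 39.6769; b·c/n = 21·124/458 = 5.6856
Stratum 2 (Site B): n = 575; a·d/n = 327·109/575 = 61.9878; b·c/n = 84·55/575 = 8.0348
Stratum 3 (Site C): n = 285; a·d/n = 27·154/285 = 14.5895; b·c/n = 36·68/285 = 8.5895
OR_MH = (39.6769 + 61.9878 + 14.5895) / (5.6856 + 8.0348 + 8.5895) = 116.2542 / 22.3098 = 5.21089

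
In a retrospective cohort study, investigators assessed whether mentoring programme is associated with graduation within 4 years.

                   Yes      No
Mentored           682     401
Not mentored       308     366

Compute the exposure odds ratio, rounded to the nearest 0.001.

2.021

Cells: a = 682, b = 401, c = 308, d = 366.
OR = (a·d)/(b·c) = (682 × 366) / (401 × 308) = 249612 / 123508 = 2.02102
The odds of graduation within 4 years are about 2.02 times as high in the mentored group.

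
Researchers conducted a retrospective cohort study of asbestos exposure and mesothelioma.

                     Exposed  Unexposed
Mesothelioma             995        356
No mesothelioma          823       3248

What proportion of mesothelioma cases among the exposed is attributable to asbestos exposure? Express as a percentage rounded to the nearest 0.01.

81.95

Reading the table with exposure as columns: a = 995 (Exposed, case), b = 823 (Exposed, non-case), c = 356 (Unexposed, case), d = 3248.
Risk in exposed = 995/1818 = 0.54730; risk in unexposed = 356/3604 = 0.09878.
RR = 0.54730/0.09878 = 5.54069
AR% = (RR − 1)/RR × 100 = (5.54069 − 1)/5.54069 × 100 = 81.9517%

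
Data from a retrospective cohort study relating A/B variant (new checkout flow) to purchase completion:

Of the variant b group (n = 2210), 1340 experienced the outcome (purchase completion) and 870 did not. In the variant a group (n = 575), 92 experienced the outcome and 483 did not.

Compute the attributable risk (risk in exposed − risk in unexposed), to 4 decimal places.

From the description: a = 1340, b = 870, c = 92, d = 483.
Risk in exposed = 1340/2210 = 0.606335; risk in unexposed = 92/575 = 0.160000.
Risk difference = 0.606335 − 0.160000 = 0.446335

0.4463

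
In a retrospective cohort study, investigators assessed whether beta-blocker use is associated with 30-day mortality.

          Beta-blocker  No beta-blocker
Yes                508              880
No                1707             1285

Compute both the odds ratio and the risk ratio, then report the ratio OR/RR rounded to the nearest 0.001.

Reading the table with exposure as columns: a = 508 (Beta-blocker, case), b = 1707 (Beta-blocker, non-case), c = 880 (No beta-blocker, case), d = 1285.
OR = (508·1285)/(1707·880) = 652780/1502160 = 0.43456
Risk in exposed = 508/2215 = 0.22935; risk in unexposed = 880/2165 = 0.40647; RR = 0.56424
OR/RR = 0.43456 / 0.56424 = 0.77017
The outcome is not rare, so the OR lies further from 1 than the RR.

0.770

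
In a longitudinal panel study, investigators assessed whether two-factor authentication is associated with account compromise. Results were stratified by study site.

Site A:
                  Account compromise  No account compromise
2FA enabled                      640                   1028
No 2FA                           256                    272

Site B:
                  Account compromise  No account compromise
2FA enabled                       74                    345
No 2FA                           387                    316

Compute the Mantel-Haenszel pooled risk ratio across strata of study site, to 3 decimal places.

RR_MH = Σ(aᵢ·n₀ᵢ/nᵢ) / Σ(cᵢ·n₁ᵢ/nᵢ), with n₁ᵢ = aᵢ+bᵢ (exposed), n₀ᵢ = cᵢ+dᵢ (unexposed), nᵢ = n₁ᵢ+n₀ᵢ.
Stratum 1 (Site A): n₁ = 1668, n₀ = 528, n = 2196; a·n₀/n = 640·528/2196 = 153.8798; c·n₁/n = 256·1668/2196 = 194.4481
Stratum 2 (Site B): n₁ = 419, n₀ = 703, n = 1122; a·n₀/n = 74·703/1122 = 46.3654; c·n₁/n = 387·419/1122 = 144.5214
RR_MH = (153.8798 + 46.3654) / (194.4481 + 144.5214) = 200.2452 / 338.9695 = 0.59075

0.591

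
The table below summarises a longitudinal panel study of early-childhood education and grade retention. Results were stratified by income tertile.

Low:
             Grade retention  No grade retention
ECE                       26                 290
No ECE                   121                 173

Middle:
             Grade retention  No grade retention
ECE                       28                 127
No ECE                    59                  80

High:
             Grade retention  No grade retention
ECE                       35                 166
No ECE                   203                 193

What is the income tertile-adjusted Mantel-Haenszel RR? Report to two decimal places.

RR_MH = Σ(aᵢ·n₀ᵢ/nᵢ) / Σ(cᵢ·n₁ᵢ/nᵢ), with n₁ᵢ = aᵢ+bᵢ (exposed), n₀ᵢ = cᵢ+dᵢ (unexposed), nᵢ = n₁ᵢ+n₀ᵢ.
Stratum 1 (Low): n₁ = 316, n₀ = 294, n = 610; a·n₀/n = 26·294/610 = 12.5311; c·n₁/n = 121·316/610 = 62.6820
Stratum 2 (Middle): n₁ = 155, n₀ = 139, n = 294; a·n₀/n = 28·139/294 = 13.2381; c·n₁/n = 59·155/294 = 31.1054
Stratum 3 (High): n₁ = 201, n₀ = 396, n = 597; a·n₀/n = 35·396/597 = 23.2161; c·n₁/n = 203·201/597 = 68.3467
RR_MH = (12.5311 + 13.2381 + 23.2161) / (62.6820 + 31.1054 + 68.3467) = 48.9853 / 162.1341 = 0.30213

0.30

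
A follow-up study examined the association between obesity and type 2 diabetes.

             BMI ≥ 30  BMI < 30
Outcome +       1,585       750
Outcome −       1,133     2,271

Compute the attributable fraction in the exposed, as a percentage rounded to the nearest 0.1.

57.4

Reading the table with exposure as columns: a = 1585 (BMI ≥ 30, case), b = 1133 (BMI ≥ 30, non-case), c = 750 (BMI < 30, case), d = 2271.
Risk in exposed = 1585/2718 = 0.58315; risk in unexposed = 750/3021 = 0.24826.
RR = 0.58315/0.24826 = 2.34893
AR% = (RR − 1)/RR × 100 = (2.34893 − 1)/2.34893 × 100 = 57.4273%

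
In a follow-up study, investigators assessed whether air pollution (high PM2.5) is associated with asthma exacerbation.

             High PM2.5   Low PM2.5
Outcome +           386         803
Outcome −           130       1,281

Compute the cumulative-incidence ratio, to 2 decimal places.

1.94

Reading the table with exposure as columns: a = 386 (High PM2.5, case), b = 130 (High PM2.5, non-case), c = 803 (Low PM2.5, case), d = 1281.
Risk in exposed = 386/516 = 0.74806; risk in unexposed = 803/2084 = 0.38532.
RR = 0.74806 / 0.38532 = 1.94142
The risk among the exposed is 1.94 times that among the unexposed.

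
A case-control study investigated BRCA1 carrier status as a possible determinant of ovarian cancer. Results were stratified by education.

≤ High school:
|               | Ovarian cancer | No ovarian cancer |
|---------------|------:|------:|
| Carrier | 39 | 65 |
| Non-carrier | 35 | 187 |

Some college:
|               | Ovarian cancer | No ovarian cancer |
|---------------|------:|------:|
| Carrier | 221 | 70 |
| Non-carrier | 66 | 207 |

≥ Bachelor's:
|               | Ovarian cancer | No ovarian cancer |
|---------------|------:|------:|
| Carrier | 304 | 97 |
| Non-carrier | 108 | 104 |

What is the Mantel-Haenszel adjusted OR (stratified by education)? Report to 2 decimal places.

OR_MH = Σ(aᵢdᵢ/nᵢ) / Σ(bᵢcᵢ/nᵢ), where nᵢ is the stratum total.
Stratum 1 (≤ High school): n = 326; a·d/n = 39·187/326 = 22.3712; b·c/n = 65·35/326 = 6.9785
Stratum 2 (Some college): n = 564; a·d/n = 221·207/564 = 81.1117; b·c/n = 70·66/564 = 8.1915
Stratum 3 (≥ Bachelor's): n = 613; a·d/n = 304·104/613 = 51.5759; b·c/n = 97·108/613 = 17.0897
OR_MH = (22.3712 + 81.1117 + 51.5759) / (6.9785 + 8.1915 + 17.0897) = 155.0587 / 32.2597 = 4.80657

4.81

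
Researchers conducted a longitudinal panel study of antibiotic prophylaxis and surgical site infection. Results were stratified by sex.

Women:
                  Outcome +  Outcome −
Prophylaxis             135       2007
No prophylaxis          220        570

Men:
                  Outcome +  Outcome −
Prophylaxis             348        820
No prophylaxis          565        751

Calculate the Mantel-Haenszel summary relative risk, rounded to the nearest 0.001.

RR_MH = Σ(aᵢ·n₀ᵢ/nᵢ) / Σ(cᵢ·n₁ᵢ/nᵢ), with n₁ᵢ = aᵢ+bᵢ (exposed), n₀ᵢ = cᵢ+dᵢ (unexposed), nᵢ = n₁ᵢ+n₀ᵢ.
Stratum 1 (Women): n₁ = 2142, n₀ = 790, n = 2932; a·n₀/n = 135·790/2932 = 36.3745; c·n₁/n = 220·2142/2932 = 160.7231
Stratum 2 (Men): n₁ = 1168, n₀ = 1316, n = 2484; a·n₀/n = 348·1316/2484 = 184.3671; c·n₁/n = 565·1168/2484 = 265.6683
RR_MH = (36.3745 + 184.3671) / (160.7231 + 265.6683) = 220.7416 / 426.3913 = 0.51770

0.518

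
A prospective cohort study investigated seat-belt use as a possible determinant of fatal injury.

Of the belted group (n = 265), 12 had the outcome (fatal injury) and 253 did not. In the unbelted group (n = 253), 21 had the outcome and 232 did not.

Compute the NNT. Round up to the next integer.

27

Risk in treated group = 12/265 = 0.04528; risk in control = 21/253 = 0.08300.
Absolute risk reduction = 0.08300 − 0.04528 = 0.03772
NNT = 1 / ARR = 1 / 0.03772 = 26.510 → round up → 27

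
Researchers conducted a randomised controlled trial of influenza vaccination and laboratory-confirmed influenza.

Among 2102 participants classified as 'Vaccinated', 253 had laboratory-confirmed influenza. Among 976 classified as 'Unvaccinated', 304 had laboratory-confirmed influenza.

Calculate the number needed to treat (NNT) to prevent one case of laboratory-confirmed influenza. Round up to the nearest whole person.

Risk in treated group = 253/2102 = 0.12036; risk in control = 304/976 = 0.31148.
Absolute risk reduction = 0.31148 − 0.12036 = 0.19111
NNT = 1 / ARR = 1 / 0.19111 = 5.232 → round up → 6

6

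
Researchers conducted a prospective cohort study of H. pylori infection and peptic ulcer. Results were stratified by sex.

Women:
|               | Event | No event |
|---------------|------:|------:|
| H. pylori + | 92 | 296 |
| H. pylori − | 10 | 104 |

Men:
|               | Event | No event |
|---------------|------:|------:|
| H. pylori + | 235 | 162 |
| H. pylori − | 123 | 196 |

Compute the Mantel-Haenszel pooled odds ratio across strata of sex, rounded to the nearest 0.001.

OR_MH = Σ(aᵢdᵢ/nᵢ) / Σ(bᵢcᵢ/nᵢ), where nᵢ is the stratum total.
Stratum 1 (Women): n = 502; a·d/n = 92·104/502 = 19.0598; b·c/n = 296·10/502 = 5.8964
Stratum 2 (Men): n = 716; a·d/n = 235·196/716 = 64.3296; b·c/n = 162·123/716 = 27.8296
OR_MH = (19.0598 + 64.3296) / (5.8964 + 27.8296) = 83.3894 / 33.7260 = 2.47255

2.473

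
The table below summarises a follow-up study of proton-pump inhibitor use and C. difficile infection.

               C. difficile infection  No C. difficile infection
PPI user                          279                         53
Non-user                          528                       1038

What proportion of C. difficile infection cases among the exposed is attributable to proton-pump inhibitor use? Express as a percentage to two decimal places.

59.88

Cells: a = 279, b = 53, c = 528, d = 1038.
Risk in exposed = 279/332 = 0.84036; risk in unexposed = 528/1566 = 0.33716.
RR = 0.84036/0.33716 = 2.49244
AR% = (RR − 1)/RR × 100 = (2.49244 − 1)/2.49244 × 100 = 59.8786%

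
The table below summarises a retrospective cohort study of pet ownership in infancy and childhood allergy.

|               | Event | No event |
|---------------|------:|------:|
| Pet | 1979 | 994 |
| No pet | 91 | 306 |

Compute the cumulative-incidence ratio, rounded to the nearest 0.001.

Cells: a = 1979, b = 994, c = 91, d = 306.
Risk in exposed = 1979/2973 = 0.66566; risk in unexposed = 91/397 = 0.22922.
RR = 0.66566 / 0.22922 = 2.90402
The risk among the exposed is 2.90 times that among the unexposed.

2.904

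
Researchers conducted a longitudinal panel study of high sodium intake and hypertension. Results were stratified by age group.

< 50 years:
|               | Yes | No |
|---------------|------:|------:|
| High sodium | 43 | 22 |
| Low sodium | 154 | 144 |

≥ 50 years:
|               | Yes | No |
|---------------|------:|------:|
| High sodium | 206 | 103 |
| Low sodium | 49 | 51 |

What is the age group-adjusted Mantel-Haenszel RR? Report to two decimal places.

1.33

RR_MH = Σ(aᵢ·n₀ᵢ/nᵢ) / Σ(cᵢ·n₁ᵢ/nᵢ), with n₁ᵢ = aᵢ+bᵢ (exposed), n₀ᵢ = cᵢ+dᵢ (unexposed), nᵢ = n₁ᵢ+n₀ᵢ.
Stratum 1 (< 50 years): n₁ = 65, n₀ = 298, n = 363; a·n₀/n = 43·298/363 = 35.3003; c·n₁/n = 154·65/363 = 27.5758
Stratum 2 (≥ 50 years): n₁ = 309, n₀ = 100, n = 409; a·n₀/n = 206·100/409 = 50.3667; c·n₁/n = 49·309/409 = 37.0196
RR_MH = (35.3003 + 50.3667) / (27.5758 + 37.0196) = 85.6670 / 64.5953 = 1.32621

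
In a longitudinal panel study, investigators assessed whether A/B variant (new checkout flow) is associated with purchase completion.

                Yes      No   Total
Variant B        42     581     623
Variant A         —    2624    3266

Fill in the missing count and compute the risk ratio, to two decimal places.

0.34

The missing cell is in the unexposed row: 3266 − 2624 = 642.
So a = 42, b = 581, c = 642, d = 2624.
RR = [a/(a+b)] / [c/(c+d)] = (42/623) / (642/3266) = 0.06742/0.19657 = 0.34296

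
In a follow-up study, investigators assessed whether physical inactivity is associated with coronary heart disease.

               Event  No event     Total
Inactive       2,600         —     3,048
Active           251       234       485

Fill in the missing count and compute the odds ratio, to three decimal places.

5.411

The missing cell is in the exposed row: 3048 − 2600 = 448.
So a = 2600, b = 448, c = 251, d = 234.
OR = (a·d)/(b·c) = (2600 × 234) / (448 × 251) = 608400 / 112448 = 5.41050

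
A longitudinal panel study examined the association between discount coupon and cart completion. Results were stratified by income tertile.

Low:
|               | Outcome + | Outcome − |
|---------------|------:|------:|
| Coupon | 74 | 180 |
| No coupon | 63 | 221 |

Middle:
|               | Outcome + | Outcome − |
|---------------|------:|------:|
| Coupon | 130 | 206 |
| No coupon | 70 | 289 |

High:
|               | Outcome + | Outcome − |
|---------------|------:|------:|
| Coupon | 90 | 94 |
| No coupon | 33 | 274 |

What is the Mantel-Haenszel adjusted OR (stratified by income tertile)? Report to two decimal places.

2.80

OR_MH = Σ(aᵢdᵢ/nᵢ) / Σ(bᵢcᵢ/nᵢ), where nᵢ is the stratum total.
Stratum 1 (Low): n = 538; a·d/n = 74·221/538 = 30.3978; b·c/n = 180·63/538 = 21.0781
Stratum 2 (Middle): n = 695; a·d/n = 130·289/695 = 54.0576; b·c/n = 206·70/695 = 20.7482
Stratum 3 (High): n = 491; a·d/n = 90·274/491 = 50.2240; b·c/n = 94·33/491 = 6.3177
OR_MH = (30.3978 + 54.0576 + 50.2240) / (21.0781 + 20.7482 + 6.3177) = 134.6794 / 48.1440 = 2.79743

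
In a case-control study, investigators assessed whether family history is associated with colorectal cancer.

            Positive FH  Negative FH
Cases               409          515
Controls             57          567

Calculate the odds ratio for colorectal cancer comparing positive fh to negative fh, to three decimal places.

7.900

Reading the table with exposure as columns: a = 409 (Positive FH, case), b = 57 (Positive FH, non-case), c = 515 (Negative FH, case), d = 567.
OR = (a·d)/(b·c) = (409 × 567) / (57 × 515) = 231903 / 29355 = 7.89995
The odds of colorectal cancer are about 7.90 times as high in the positive fh group.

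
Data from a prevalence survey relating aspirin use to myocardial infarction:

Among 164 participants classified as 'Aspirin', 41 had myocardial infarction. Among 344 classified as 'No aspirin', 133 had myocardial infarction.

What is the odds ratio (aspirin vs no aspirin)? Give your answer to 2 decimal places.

From the description: a = 41, b = 123, c = 133, d = 211.
OR = (a·d)/(b·c) = (41 × 211) / (123 × 133) = 8651 / 16359 = 0.52882
Exposure is associated with lower odds of myocardial infarction (OR = 0.53 < 1).

0.53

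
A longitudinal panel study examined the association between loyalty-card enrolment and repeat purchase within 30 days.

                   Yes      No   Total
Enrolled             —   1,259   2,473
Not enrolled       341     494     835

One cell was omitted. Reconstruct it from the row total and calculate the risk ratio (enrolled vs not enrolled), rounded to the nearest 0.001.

1.202

The missing cell is in the exposed row: 2473 − 1259 = 1214.
So a = 1214, b = 1259, c = 341, d = 494.
RR = [a/(a+b)] / [c/(c+d)] = (1214/2473) / (341/835) = 0.49090/0.40838 = 1.20206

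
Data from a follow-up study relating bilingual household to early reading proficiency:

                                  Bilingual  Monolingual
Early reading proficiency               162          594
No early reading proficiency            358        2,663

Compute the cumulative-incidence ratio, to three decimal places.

Reading the table with exposure as columns: a = 162 (Bilingual, case), b = 358 (Bilingual, non-case), c = 594 (Monolingual, case), d = 2663.
Risk in exposed = 162/520 = 0.31154; risk in unexposed = 594/3257 = 0.18238.
RR = 0.31154 / 0.18238 = 1.70822
The risk among the exposed is 1.71 times that among the unexposed.

1.708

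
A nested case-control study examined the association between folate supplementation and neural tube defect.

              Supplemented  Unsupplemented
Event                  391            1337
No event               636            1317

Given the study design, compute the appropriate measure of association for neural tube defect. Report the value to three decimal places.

Reading the table with exposure as columns: a = 391 (Supplemented, case), b = 636 (Supplemented, non-case), c = 1337 (Unsupplemented, case), d = 1317.
This is a nested case-control study: participants were sampled on outcome status, so risks in the source population cannot be estimated directly — relative risk is not valid here. The odds ratio is the appropriate measure.
OR = (a·d)/(b·c) = (391 × 1317) / (636 × 1337) = 514947 / 850332 = 0.60558

0.606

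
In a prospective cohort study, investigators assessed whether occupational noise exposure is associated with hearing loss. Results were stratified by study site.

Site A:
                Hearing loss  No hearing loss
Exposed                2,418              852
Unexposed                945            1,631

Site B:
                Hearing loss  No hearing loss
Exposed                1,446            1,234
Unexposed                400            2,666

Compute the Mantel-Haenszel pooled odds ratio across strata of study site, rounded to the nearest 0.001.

6.017

OR_MH = Σ(aᵢdᵢ/nᵢ) / Σ(bᵢcᵢ/nᵢ), where nᵢ is the stratum total.
Stratum 1 (Site A): n = 5846; a·d/n = 2418·1631/5846 = 674.6079; b·c/n = 852·945/5846 = 137.7249
Stratum 2 (Site B): n = 5746; a·d/n = 1446·2666/5746 = 670.9078; b·c/n = 1234·400/5746 = 85.9032
OR_MH = (674.6079 + 670.9078) / (137.7249 + 85.9032) = 1345.5157 / 223.6282 = 6.01675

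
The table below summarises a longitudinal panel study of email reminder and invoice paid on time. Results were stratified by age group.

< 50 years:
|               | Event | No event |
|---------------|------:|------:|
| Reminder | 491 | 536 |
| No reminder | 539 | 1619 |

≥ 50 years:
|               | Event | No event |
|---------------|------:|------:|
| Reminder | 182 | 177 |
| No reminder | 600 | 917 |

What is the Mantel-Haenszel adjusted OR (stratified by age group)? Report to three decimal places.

2.298

OR_MH = Σ(aᵢdᵢ/nᵢ) / Σ(bᵢcᵢ/nᵢ), where nᵢ is the stratum total.
Stratum 1 (< 50 years): n = 3185; a·d/n = 491·1619/3185 = 249.5852; b·c/n = 536·539/3185 = 90.7077
Stratum 2 (≥ 50 years): n = 1876; a·d/n = 182·917/1876 = 88.9627; b·c/n = 177·600/1876 = 56.6098
OR_MH = (249.5852 + 88.9627) / (90.7077 + 56.6098) = 338.5479 / 147.3175 = 2.29808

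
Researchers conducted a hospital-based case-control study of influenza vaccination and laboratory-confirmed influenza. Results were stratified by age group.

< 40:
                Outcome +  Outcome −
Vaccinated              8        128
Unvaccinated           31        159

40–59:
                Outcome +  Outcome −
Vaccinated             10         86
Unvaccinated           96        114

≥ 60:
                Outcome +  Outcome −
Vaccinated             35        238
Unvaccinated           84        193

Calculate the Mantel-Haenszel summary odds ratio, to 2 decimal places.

OR_MH = Σ(aᵢdᵢ/nᵢ) / Σ(bᵢcᵢ/nᵢ), where nᵢ is the stratum total.
Stratum 1 (< 40): n = 326; a·d/n = 8·159/326 = 3.9018; b·c/n = 128·31/326 = 12.1718
Stratum 2 (40–59): n = 306; a·d/n = 10·114/306 = 3.7255; b·c/n = 86·96/306 = 26.9804
Stratum 3 (≥ 60): n = 550; a·d/n = 35·193/550 = 12.2818; b·c/n = 238·84/550 = 36.3491
OR_MH = (3.9018 + 3.7255 + 12.2818) / (12.1718 + 26.9804 + 36.3491) = 19.9091 / 75.5013 = 0.26369

0.26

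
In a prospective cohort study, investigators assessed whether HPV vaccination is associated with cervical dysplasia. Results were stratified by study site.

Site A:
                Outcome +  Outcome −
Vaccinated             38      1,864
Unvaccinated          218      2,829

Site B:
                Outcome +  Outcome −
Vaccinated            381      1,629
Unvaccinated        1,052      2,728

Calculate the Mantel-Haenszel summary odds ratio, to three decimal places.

OR_MH = Σ(aᵢdᵢ/nᵢ) / Σ(bᵢcᵢ/nᵢ), where nᵢ is the stratum total.
Stratum 1 (Site A): n = 4949; a·d/n = 38·2829/4949 = 21.7220; b·c/n = 1864·218/4949 = 82.1079
Stratum 2 (Site B): n = 5790; a·d/n = 381·2728/5790 = 179.5109; b·c/n = 1629·1052/5790 = 295.9772
OR_MH = (21.7220 + 179.5109) / (82.1079 + 295.9772) = 201.2328 / 378.0851 = 0.53224

0.532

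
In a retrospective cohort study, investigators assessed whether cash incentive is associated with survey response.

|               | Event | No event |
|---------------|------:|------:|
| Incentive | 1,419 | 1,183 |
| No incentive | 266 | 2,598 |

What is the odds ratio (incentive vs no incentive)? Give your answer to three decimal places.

11.715

Cells: a = 1419, b = 1183, c = 266, d = 2598.
OR = (a·d)/(b·c) = (1419 × 2598) / (1183 × 266) = 3686562 / 314678 = 11.71535
The odds of survey response are about 11.72 times as high in the incentive group.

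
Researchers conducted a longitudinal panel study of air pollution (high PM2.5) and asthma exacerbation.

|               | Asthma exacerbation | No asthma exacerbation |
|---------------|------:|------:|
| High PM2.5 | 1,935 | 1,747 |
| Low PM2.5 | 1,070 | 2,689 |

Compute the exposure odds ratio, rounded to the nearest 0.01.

Cells: a = 1935, b = 1747, c = 1070, d = 2689.
OR = (a·d)/(b·c) = (1935 × 2689) / (1747 × 1070) = 5203215 / 1869290 = 2.78352
The odds of asthma exacerbation are about 2.78 times as high in the high pm2.5 group.

2.78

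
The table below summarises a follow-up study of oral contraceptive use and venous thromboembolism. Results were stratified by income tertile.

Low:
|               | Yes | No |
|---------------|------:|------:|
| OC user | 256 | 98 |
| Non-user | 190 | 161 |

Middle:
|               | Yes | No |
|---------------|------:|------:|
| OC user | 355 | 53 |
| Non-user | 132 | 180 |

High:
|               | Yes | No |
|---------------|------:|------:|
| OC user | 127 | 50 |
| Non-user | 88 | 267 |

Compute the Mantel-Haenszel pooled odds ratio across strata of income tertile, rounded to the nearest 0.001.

OR_MH = Σ(aᵢdᵢ/nᵢ) / Σ(bᵢcᵢ/nᵢ), where nᵢ is the stratum total.
Stratum 1 (Low): n = 705; a·d/n = 256·161/705 = 58.4624; b·c/n = 98·190/705 = 26.4113
Stratum 2 (Middle): n = 720; a·d/n = 355·180/720 = 88.7500; b·c/n = 53·132/720 = 9.7167
Stratum 3 (High): n = 532; a·d/n = 127·267/532 = 63.7387; b·c/n = 50·88/532 = 8.2707
OR_MH = (58.4624 + 88.7500 + 63.7387) / (26.4113 + 9.7167 + 8.2707) = 210.9511 / 44.3987 = 4.75129

4.751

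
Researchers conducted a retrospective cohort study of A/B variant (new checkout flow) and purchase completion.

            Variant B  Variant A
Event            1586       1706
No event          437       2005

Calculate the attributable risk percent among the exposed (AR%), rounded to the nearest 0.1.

Reading the table with exposure as columns: a = 1586 (Variant B, case), b = 437 (Variant B, non-case), c = 1706 (Variant A, case), d = 2005.
Risk in exposed = 1586/2023 = 0.78398; risk in unexposed = 1706/3711 = 0.45971.
RR = 0.78398/0.45971 = 1.70537
AR% = (RR − 1)/RR × 100 = (1.70537 − 1)/1.70537 × 100 = 41.3618%

41.4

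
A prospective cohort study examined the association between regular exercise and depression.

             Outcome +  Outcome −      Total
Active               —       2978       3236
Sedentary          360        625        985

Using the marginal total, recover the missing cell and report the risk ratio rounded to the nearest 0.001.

0.218

The missing cell is in the exposed row: 3236 − 2978 = 258.
So a = 258, b = 2978, c = 360, d = 625.
RR = [a/(a+b)] / [c/(c+d)] = (258/3236) / (360/985) = 0.07973/0.36548 = 0.21814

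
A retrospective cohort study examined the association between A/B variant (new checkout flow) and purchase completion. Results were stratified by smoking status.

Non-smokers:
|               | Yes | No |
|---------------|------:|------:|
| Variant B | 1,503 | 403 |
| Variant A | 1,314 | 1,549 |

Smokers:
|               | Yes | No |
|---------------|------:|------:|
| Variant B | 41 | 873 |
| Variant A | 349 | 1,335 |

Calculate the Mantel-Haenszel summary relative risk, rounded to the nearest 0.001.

1.434

RR_MH = Σ(aᵢ·n₀ᵢ/nᵢ) / Σ(cᵢ·n₁ᵢ/nᵢ), with n₁ᵢ = aᵢ+bᵢ (exposed), n₀ᵢ = cᵢ+dᵢ (unexposed), nᵢ = n₁ᵢ+n₀ᵢ.
Stratum 1 (Non-smokers): n₁ = 1906, n₀ = 2863, n = 4769; a·n₀/n = 1503·2863/4769 = 902.3043; c·n₁/n = 1314·1906/4769 = 525.1592
Stratum 2 (Smokers): n₁ = 914, n₀ = 1684, n = 2598; a·n₀/n = 41·1684/2598 = 26.5758; c·n₁/n = 349·914/2598 = 122.7814
RR_MH = (902.3043 + 26.5758) / (525.1592 + 122.7814) = 928.8801 / 647.9405 = 1.43359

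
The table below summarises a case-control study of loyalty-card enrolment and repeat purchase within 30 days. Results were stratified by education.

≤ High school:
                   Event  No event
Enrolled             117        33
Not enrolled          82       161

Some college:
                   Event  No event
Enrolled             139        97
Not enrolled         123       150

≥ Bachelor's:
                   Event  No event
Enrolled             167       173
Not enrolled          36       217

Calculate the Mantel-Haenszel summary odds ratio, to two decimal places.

3.67

OR_MH = Σ(aᵢdᵢ/nᵢ) / Σ(bᵢcᵢ/nᵢ), where nᵢ is the stratum total.
Stratum 1 (≤ High school): n = 393; a·d/n = 117·161/393 = 47.9313; b·c/n = 33·82/393 = 6.8855
Stratum 2 (Some college): n = 509; a·d/n = 139·150/509 = 40.9627; b·c/n = 97·123/509 = 23.4401
Stratum 3 (≥ Bachelor's): n = 593; a·d/n = 167·217/593 = 61.1113; b·c/n = 173·36/593 = 10.5025
OR_MH = (47.9313 + 40.9627 + 61.1113) / (6.8855 + 23.4401 + 10.5025) = 150.0053 / 40.8281 = 3.67407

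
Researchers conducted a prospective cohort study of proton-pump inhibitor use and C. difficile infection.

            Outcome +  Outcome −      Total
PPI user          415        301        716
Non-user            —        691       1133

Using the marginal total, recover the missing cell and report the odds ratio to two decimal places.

2.16

The missing cell is in the unexposed row: 1133 − 691 = 442.
So a = 415, b = 301, c = 442, d = 691.
OR = (a·d)/(b·c) = (415 × 691) / (301 × 442) = 286765 / 133042 = 2.15545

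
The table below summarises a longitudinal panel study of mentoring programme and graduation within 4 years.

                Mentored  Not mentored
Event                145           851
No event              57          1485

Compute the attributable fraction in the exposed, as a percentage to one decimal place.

49.2

Reading the table with exposure as columns: a = 145 (Mentored, case), b = 57 (Mentored, non-case), c = 851 (Not mentored, case), d = 1485.
Risk in exposed = 145/202 = 0.71782; risk in unexposed = 851/2336 = 0.36430.
RR = 0.71782/0.36430 = 1.97043
AR% = (RR − 1)/RR × 100 = (1.97043 − 1)/1.97043 × 100 = 49.2495%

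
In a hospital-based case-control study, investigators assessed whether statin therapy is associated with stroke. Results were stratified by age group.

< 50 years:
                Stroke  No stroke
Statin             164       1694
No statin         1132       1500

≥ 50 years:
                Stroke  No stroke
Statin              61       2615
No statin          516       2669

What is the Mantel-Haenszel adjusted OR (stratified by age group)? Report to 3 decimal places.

OR_MH = Σ(aᵢdᵢ/nᵢ) / Σ(bᵢcᵢ/nᵢ), where nᵢ is the stratum total.
Stratum 1 (< 50 years): n = 4490; a·d/n = 164·1500/4490 = 54.7884; b·c/n = 1694·1132/4490 = 427.0842
Stratum 2 (≥ 50 years): n = 5861; a·d/n = 61·2669/5861 = 27.7784; b·c/n = 2615·516/5861 = 230.2235
OR_MH = (54.7884 + 27.7784) / (427.0842 + 230.2235) = 82.5668 / 657.3077 = 0.12561

0.126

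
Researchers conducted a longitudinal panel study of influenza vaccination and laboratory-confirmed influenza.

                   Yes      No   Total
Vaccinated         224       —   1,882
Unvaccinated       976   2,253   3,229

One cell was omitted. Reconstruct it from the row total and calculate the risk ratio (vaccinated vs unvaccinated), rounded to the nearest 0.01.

The missing cell is in the exposed row: 1882 − 224 = 1658.
So a = 224, b = 1658, c = 976, d = 2253.
RR = [a/(a+b)] / [c/(c+d)] = (224/1882) / (976/3229) = 0.11902/0.30226 = 0.39377

0.39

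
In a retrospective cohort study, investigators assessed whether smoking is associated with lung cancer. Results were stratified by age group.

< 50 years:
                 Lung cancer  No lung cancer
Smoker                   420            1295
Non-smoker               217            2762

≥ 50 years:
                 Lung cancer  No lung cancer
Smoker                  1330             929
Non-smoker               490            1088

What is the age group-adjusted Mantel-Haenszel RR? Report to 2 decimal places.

2.21

RR_MH = Σ(aᵢ·n₀ᵢ/nᵢ) / Σ(cᵢ·n₁ᵢ/nᵢ), with n₁ᵢ = aᵢ+bᵢ (exposed), n₀ᵢ = cᵢ+dᵢ (unexposed), nᵢ = n₁ᵢ+n₀ᵢ.
Stratum 1 (< 50 years): n₁ = 1715, n₀ = 2979, n = 4694; a·n₀/n = 420·2979/4694 = 266.5488; c·n₁/n = 217·1715/4694 = 79.2831
Stratum 2 (≥ 50 years): n₁ = 2259, n₀ = 1578, n = 3837; a·n₀/n = 1330·1578/3837 = 546.9742; c·n₁/n = 490·2259/3837 = 288.4832
RR_MH = (266.5488 + 546.9742) / (79.2831 + 288.4832) = 813.5230 / 367.7663 = 2.21206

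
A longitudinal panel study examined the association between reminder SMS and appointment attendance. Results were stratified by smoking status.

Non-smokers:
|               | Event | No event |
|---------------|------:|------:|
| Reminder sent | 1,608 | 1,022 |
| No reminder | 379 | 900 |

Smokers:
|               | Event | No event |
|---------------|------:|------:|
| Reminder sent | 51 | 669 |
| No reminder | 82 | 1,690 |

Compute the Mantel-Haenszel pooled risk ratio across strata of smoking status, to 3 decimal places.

RR_MH = Σ(aᵢ·n₀ᵢ/nᵢ) / Σ(cᵢ·n₁ᵢ/nᵢ), with n₁ᵢ = aᵢ+bᵢ (exposed), n₀ᵢ = cᵢ+dᵢ (unexposed), nᵢ = n₁ᵢ+n₀ᵢ.
Stratum 1 (Non-smokers): n₁ = 2630, n₀ = 1279, n = 3909; a·n₀/n = 1608·1279/3909 = 526.1274; c·n₁/n = 379·2630/3909 = 254.9936
Stratum 2 (Smokers): n₁ = 720, n₀ = 1772, n = 2492; a·n₀/n = 51·1772/2492 = 36.2648; c·n₁/n = 82·720/2492 = 23.6918
RR_MH = (526.1274 + 36.2648) / (254.9936 + 23.6918) = 562.3922 / 278.6854 = 2.01802

2.018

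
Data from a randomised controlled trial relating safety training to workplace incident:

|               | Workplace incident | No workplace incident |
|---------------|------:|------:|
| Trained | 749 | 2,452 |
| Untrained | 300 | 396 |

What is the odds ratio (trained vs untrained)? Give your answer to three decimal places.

Cells: a = 749, b = 2452, c = 300, d = 396.
OR = (a·d)/(b·c) = (749 × 396) / (2452 × 300) = 296604 / 735600 = 0.40321
Exposure is associated with lower odds of workplace incident (OR = 0.40 < 1).

0.403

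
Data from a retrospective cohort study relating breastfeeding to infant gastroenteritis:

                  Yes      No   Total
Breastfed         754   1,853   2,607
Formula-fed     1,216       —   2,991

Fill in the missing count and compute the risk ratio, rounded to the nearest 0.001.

0.711

The missing cell is in the unexposed row: 2991 − 1216 = 1775.
So a = 754, b = 1853, c = 1216, d = 1775.
RR = [a/(a+b)] / [c/(c+d)] = (754/2607) / (1216/2991) = 0.28922/0.40655 = 0.71140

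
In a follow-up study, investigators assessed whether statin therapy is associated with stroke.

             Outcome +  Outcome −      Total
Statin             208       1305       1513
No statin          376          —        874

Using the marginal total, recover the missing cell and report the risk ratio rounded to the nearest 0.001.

The missing cell is in the unexposed row: 874 − 376 = 498.
So a = 208, b = 1305, c = 376, d = 498.
RR = [a/(a+b)] / [c/(c+d)] = (208/1513) / (376/874) = 0.13748/0.43021 = 0.31956

0.320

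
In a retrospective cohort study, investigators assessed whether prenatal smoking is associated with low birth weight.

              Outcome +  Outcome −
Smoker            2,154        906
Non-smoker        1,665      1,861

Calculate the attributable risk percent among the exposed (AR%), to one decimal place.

Cells: a = 2154, b = 906, c = 1665, d = 1861.
Risk in exposed = 2154/3060 = 0.70392; risk in unexposed = 1665/3526 = 0.47221.
RR = 0.70392/0.47221 = 1.49071
AR% = (RR − 1)/RR × 100 = (1.49071 − 1)/1.49071 × 100 = 32.9177%

32.9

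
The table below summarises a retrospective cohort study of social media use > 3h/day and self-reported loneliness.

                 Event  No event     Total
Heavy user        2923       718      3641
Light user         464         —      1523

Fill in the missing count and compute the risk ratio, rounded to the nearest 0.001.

2.635

The missing cell is in the unexposed row: 1523 − 464 = 1059.
So a = 2923, b = 718, c = 464, d = 1059.
RR = [a/(a+b)] / [c/(c+d)] = (2923/3641) / (464/1523) = 0.80280/0.30466 = 2.63506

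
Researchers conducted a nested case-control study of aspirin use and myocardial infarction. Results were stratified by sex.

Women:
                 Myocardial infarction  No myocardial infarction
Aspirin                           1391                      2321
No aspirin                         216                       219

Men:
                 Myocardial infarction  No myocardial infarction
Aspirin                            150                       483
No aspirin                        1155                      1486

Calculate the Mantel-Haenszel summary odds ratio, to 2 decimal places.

0.49

OR_MH = Σ(aᵢdᵢ/nᵢ) / Σ(bᵢcᵢ/nᵢ), where nᵢ is the stratum total.
Stratum 1 (Women): n = 4147; a·d/n = 1391·219/4147 = 73.4577; b·c/n = 2321·216/4147 = 120.8912
Stratum 2 (Men): n = 3274; a·d/n = 150·1486/3274 = 68.0819; b·c/n = 483·1155/3274 = 170.3925
OR_MH = (73.4577 + 68.0819) / (120.8912 + 170.3925) = 141.5395 / 291.2837 = 0.48592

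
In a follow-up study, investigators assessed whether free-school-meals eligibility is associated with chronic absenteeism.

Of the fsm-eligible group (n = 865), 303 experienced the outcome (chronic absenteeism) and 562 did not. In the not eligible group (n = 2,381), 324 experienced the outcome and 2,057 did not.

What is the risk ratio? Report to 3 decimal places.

From the description: a = 303, b = 562, c = 324, d = 2057.
Risk in exposed = 303/865 = 0.35029; risk in unexposed = 324/2381 = 0.13608.
RR = 0.35029 / 0.13608 = 2.57419
The risk among the exposed is 2.57 times that among the unexposed.

2.574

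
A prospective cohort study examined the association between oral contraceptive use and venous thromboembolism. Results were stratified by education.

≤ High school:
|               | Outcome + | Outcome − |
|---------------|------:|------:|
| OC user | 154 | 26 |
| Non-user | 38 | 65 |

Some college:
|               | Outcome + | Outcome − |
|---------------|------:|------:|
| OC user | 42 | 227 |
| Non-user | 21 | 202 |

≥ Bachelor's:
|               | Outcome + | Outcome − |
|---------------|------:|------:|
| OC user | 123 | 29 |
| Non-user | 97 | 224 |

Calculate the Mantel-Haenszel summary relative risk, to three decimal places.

2.373

RR_MH = Σ(aᵢ·n₀ᵢ/nᵢ) / Σ(cᵢ·n₁ᵢ/nᵢ), with n₁ᵢ = aᵢ+bᵢ (exposed), n₀ᵢ = cᵢ+dᵢ (unexposed), nᵢ = n₁ᵢ+n₀ᵢ.
Stratum 1 (≤ High school): n₁ = 180, n₀ = 103, n = 283; a·n₀/n = 154·103/283 = 56.0495; c·n₁/n = 38·180/283 = 24.1696
Stratum 2 (Some college): n₁ = 269, n₀ = 223, n = 492; a·n₀/n = 42·223/492 = 19.0366; c·n₁/n = 21·269/492 = 11.4817
Stratum 3 (≥ Bachelor's): n₁ = 152, n₀ = 321, n = 473; a·n₀/n = 123·321/473 = 83.4736; c·n₁/n = 97·152/473 = 31.1712
RR_MH = (56.0495 + 19.0366 + 83.4736) / (24.1696 + 11.4817 + 31.1712) = 158.5596 / 66.8226 = 2.37285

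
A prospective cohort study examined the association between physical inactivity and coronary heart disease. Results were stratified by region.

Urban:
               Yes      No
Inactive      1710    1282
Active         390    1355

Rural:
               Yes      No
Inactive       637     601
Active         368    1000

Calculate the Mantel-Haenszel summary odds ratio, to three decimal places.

3.852

OR_MH = Σ(aᵢdᵢ/nᵢ) / Σ(bᵢcᵢ/nᵢ), where nᵢ is the stratum total.
Stratum 1 (Urban): n = 4737; a·d/n = 1710·1355/4737 = 489.1387; b·c/n = 1282·390/4737 = 105.5478
Stratum 2 (Rural): n = 2606; a·d/n = 637·1000/2606 = 244.4359; b·c/n = 601·368/2606 = 84.8688
OR_MH = (489.1387 + 244.4359) / (105.5478 + 84.8688) = 733.5746 / 190.4166 = 3.85247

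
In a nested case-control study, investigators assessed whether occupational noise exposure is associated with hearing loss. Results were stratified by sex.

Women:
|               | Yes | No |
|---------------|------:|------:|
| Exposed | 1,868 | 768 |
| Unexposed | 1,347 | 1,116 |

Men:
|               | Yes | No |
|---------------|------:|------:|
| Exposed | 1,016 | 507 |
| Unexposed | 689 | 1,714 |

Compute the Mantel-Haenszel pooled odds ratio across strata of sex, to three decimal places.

2.921

OR_MH = Σ(aᵢdᵢ/nᵢ) / Σ(bᵢcᵢ/nᵢ), where nᵢ is the stratum total.
Stratum 1 (Women): n = 5099; a·d/n = 1868·1116/5099 = 408.8425; b·c/n = 768·1347/5099 = 202.8821
Stratum 2 (Men): n = 3926; a·d/n = 1016·1714/3926 = 443.5619; b·c/n = 507·689/3926 = 88.9768
OR_MH = (408.8425 + 443.5619) / (202.8821 + 88.9768) = 852.4044 / 291.8590 = 2.92060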